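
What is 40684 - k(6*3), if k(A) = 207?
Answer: 40477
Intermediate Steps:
40684 - k(6*3) = 40684 - 1*207 = 40684 - 207 = 40477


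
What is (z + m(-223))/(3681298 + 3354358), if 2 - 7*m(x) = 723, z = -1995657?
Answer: -249470/879457 ≈ -0.28366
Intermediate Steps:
m(x) = -103 (m(x) = 2/7 - ⅐*723 = 2/7 - 723/7 = -103)
(z + m(-223))/(3681298 + 3354358) = (-1995657 - 103)/(3681298 + 3354358) = -1995760/7035656 = -1995760*1/7035656 = -249470/879457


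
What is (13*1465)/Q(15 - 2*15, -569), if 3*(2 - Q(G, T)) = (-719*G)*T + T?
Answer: 11427/1227448 ≈ 0.0093096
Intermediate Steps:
Q(G, T) = 2 - T/3 + 719*G*T/3 (Q(G, T) = 2 - ((-719*G)*T + T)/3 = 2 - (-719*G*T + T)/3 = 2 - (T - 719*G*T)/3 = 2 + (-T/3 + 719*G*T/3) = 2 - T/3 + 719*G*T/3)
(13*1465)/Q(15 - 2*15, -569) = (13*1465)/(2 - 1/3*(-569) + (719/3)*(15 - 2*15)*(-569)) = 19045/(2 + 569/3 + (719/3)*(15 - 30)*(-569)) = 19045/(2 + 569/3 + (719/3)*(-15)*(-569)) = 19045/(2 + 569/3 + 2045555) = 19045/(6137240/3) = 19045*(3/6137240) = 11427/1227448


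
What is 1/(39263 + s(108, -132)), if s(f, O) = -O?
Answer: 1/39395 ≈ 2.5384e-5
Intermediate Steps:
1/(39263 + s(108, -132)) = 1/(39263 - 1*(-132)) = 1/(39263 + 132) = 1/39395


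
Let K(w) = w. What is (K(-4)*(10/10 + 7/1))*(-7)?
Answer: 224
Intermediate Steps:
(K(-4)*(10/10 + 7/1))*(-7) = -4*(10/10 + 7/1)*(-7) = -4*(10*(⅒) + 7*1)*(-7) = -4*(1 + 7)*(-7) = -4*8*(-7) = -32*(-7) = 224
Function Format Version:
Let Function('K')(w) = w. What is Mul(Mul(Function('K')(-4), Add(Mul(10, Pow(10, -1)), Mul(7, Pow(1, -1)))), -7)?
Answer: 224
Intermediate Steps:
Mul(Mul(Function('K')(-4), Add(Mul(10, Pow(10, -1)), Mul(7, Pow(1, -1)))), -7) = Mul(Mul(-4, Add(Mul(10, Pow(10, -1)), Mul(7, Pow(1, -1)))), -7) = Mul(Mul(-4, Add(Mul(10, Rational(1, 10)), Mul(7, 1))), -7) = Mul(Mul(-4, Add(1, 7)), -7) = Mul(Mul(-4, 8), -7) = Mul(-32, -7) = 224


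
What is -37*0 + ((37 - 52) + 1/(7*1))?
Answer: -104/7 ≈ -14.857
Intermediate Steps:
-37*0 + ((37 - 52) + 1/(7*1)) = 0 + (-15 + 1/7) = 0 + (-15 + ⅐) = 0 - 104/7 = -104/7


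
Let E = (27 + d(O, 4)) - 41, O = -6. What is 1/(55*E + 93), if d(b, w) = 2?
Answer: -1/567 ≈ -0.0017637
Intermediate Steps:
E = -12 (E = (27 + 2) - 41 = 29 - 41 = -12)
1/(55*E + 93) = 1/(55*(-12) + 93) = 1/(-660 + 93) = 1/(-567) = -1/567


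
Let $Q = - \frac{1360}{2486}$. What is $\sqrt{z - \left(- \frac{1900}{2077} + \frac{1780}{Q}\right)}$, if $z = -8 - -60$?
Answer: $\frac{\sqrt{16489939621270}}{70618} \approx 57.503$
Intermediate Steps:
$Q = - \frac{680}{1243}$ ($Q = \left(-1360\right) \frac{1}{2486} = - \frac{680}{1243} \approx -0.54706$)
$z = 52$ ($z = -8 + 60 = 52$)
$\sqrt{z - \left(- \frac{1900}{2077} + \frac{1780}{Q}\right)} = \sqrt{52 - \left(- \frac{110627}{34} - \frac{1900}{2077}\right)} = \sqrt{52 - - \frac{229836879}{70618}} = \sqrt{52 + \left(\frac{110627}{34} + \frac{1900}{2077}\right)} = \sqrt{52 + \frac{229836879}{70618}} = \sqrt{\frac{233509015}{70618}} = \frac{\sqrt{16489939621270}}{70618}$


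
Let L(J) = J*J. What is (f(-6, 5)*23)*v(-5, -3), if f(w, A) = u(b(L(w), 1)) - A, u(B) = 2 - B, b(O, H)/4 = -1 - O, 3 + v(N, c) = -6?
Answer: -30015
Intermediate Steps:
L(J) = J²
v(N, c) = -9 (v(N, c) = -3 - 6 = -9)
b(O, H) = -4 - 4*O (b(O, H) = 4*(-1 - O) = -4 - 4*O)
f(w, A) = 6 - A + 4*w² (f(w, A) = (2 - (-4 - 4*w²)) - A = (2 + (4 + 4*w²)) - A = (6 + 4*w²) - A = 6 - A + 4*w²)
(f(-6, 5)*23)*v(-5, -3) = ((6 - 1*5 + 4*(-6)²)*23)*(-9) = ((6 - 5 + 4*36)*23)*(-9) = ((6 - 5 + 144)*23)*(-9) = (145*23)*(-9) = 3335*(-9) = -30015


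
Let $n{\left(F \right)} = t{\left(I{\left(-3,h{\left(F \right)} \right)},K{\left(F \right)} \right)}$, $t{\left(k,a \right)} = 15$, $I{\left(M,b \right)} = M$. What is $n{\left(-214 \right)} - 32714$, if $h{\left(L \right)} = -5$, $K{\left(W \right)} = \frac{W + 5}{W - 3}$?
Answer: $-32699$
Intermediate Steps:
$K{\left(W \right)} = \frac{5 + W}{-3 + W}$
$n{\left(F \right)} = 15$
$n{\left(-214 \right)} - 32714 = 15 - 32714 = -32699$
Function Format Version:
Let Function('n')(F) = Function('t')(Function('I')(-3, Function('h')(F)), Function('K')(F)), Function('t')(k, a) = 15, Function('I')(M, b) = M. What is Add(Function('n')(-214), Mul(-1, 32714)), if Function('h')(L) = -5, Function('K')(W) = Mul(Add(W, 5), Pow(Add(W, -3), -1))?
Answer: -32699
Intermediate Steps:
Function('K')(W) = Mul(Pow(Add(-3, W), -1), Add(5, W)) (Function('K')(W) = Mul(Add(5, W), Pow(Add(-3, W), -1)) = Mul(Pow(Add(-3, W), -1), Add(5, W)))
Function('n')(F) = 15
Add(Function('n')(-214), Mul(-1, 32714)) = Add(15, Mul(-1, 32714)) = Add(15, -32714) = -32699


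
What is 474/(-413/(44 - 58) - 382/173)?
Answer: 164004/9443 ≈ 17.368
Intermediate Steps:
474/(-413/(44 - 58) - 382/173) = 474/(-413/(-14) - 382*1/173) = 474/(-413*(-1/14) - 382/173) = 474/(59/2 - 382/173) = 474/(9443/346) = 474*(346/9443) = 164004/9443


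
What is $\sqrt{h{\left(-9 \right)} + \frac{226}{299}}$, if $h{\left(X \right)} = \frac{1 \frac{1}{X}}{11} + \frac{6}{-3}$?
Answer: $\frac{i \sqrt{122110703}}{9867} \approx 1.1199 i$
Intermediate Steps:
$h{\left(X \right)} = -2 + \frac{1}{11 X}$ ($h{\left(X \right)} = \frac{1}{X} \frac{1}{11} + 6 \left(- \frac{1}{3}\right) = \frac{1}{11 X} - 2 = -2 + \frac{1}{11 X}$)
$\sqrt{h{\left(-9 \right)} + \frac{226}{299}} = \sqrt{\left(-2 + \frac{1}{11 \left(-9\right)}\right) + \frac{226}{299}} = \sqrt{\left(-2 + \frac{1}{11} \left(- \frac{1}{9}\right)\right) + 226 \cdot \frac{1}{299}} = \sqrt{\left(-2 - \frac{1}{99}\right) + \frac{226}{299}} = \sqrt{- \frac{199}{99} + \frac{226}{299}} = \sqrt{- \frac{37127}{29601}} = \frac{i \sqrt{122110703}}{9867}$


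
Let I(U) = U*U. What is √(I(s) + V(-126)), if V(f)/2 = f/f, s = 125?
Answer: √15627 ≈ 125.01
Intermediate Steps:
I(U) = U²
V(f) = 2 (V(f) = 2*(f/f) = 2*1 = 2)
√(I(s) + V(-126)) = √(125² + 2) = √(15625 + 2) = √15627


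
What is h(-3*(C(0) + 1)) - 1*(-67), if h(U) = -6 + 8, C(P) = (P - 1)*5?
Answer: 69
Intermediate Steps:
C(P) = -5 + 5*P (C(P) = (-1 + P)*5 = -5 + 5*P)
h(U) = 2
h(-3*(C(0) + 1)) - 1*(-67) = 2 - 1*(-67) = 2 + 67 = 69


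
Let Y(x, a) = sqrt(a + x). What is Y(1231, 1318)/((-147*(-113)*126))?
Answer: sqrt(2549)/2092986 ≈ 2.4122e-5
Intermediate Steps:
Y(1231, 1318)/((-147*(-113)*126)) = sqrt(1318 + 1231)/((-147*(-113)*126)) = sqrt(2549)/((16611*126)) = sqrt(2549)/2092986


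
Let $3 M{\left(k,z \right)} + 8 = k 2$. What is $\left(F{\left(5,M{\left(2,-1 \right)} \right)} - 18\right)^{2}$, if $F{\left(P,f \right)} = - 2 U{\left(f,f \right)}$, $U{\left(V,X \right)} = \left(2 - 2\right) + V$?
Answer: $\frac{2116}{9} \approx 235.11$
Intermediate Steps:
$U{\left(V,X \right)} = V$ ($U{\left(V,X \right)} = 0 + V = V$)
$M{\left(k,z \right)} = - \frac{8}{3} + \frac{2 k}{3}$ ($M{\left(k,z \right)} = - \frac{8}{3} + \frac{k 2}{3} = - \frac{8}{3} + \frac{2 k}{3}$)
$F{\left(P,f \right)} = - 2 f$
$\left(F{\left(5,M{\left(2,-1 \right)} \right)} - 18\right)^{2} = \left(- 2 \left(- \frac{8}{3} + \frac{2}{3} \cdot 2\right) - 18\right)^{2} = \left(- 2 \left(- \frac{8}{3} + \frac{4}{3}\right) - 18\right)^{2} = \left(\left(-2\right) \left(- \frac{4}{3}\right) - 18\right)^{2} = \left(\frac{8}{3} - 18\right)^{2} = \left(- \frac{46}{3}\right)^{2} = \frac{2116}{9}$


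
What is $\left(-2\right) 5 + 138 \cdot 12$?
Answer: $1646$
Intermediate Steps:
$\left(-2\right) 5 + 138 \cdot 12 = -10 + 1656 = 1646$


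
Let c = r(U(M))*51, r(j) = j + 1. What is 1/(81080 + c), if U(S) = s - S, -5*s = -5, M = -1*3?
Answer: 1/81335 ≈ 1.2295e-5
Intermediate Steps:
M = -3
s = 1 (s = -⅕*(-5) = 1)
U(S) = 1 - S
r(j) = 1 + j
c = 255 (c = (1 + (1 - 1*(-3)))*51 = (1 + (1 + 3))*51 = (1 + 4)*51 = 5*51 = 255)
1/(81080 + c) = 1/(81080 + 255) = 1/81335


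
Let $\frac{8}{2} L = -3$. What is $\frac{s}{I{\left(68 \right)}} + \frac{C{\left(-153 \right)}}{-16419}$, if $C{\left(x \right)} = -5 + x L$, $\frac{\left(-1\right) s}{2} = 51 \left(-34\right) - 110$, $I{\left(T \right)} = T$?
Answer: $\frac{60545809}{1116492} \approx 54.229$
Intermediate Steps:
$s = 3688$ ($s = - 2 \left(51 \left(-34\right) - 110\right) = - 2 \left(-1734 - 110\right) = \left(-2\right) \left(-1844\right) = 3688$)
$L = - \frac{3}{4}$ ($L = \frac{1}{4} \left(-3\right) = - \frac{3}{4} \approx -0.75$)
$C{\left(x \right)} = -5 - \frac{3 x}{4}$ ($C{\left(x \right)} = -5 + x \left(- \frac{3}{4}\right) = -5 - \frac{3 x}{4}$)
$\frac{s}{I{\left(68 \right)}} + \frac{C{\left(-153 \right)}}{-16419} = \frac{3688}{68} + \frac{-5 - - \frac{459}{4}}{-16419} = 3688 \cdot \frac{1}{68} + \left(-5 + \frac{459}{4}\right) \left(- \frac{1}{16419}\right) = \frac{922}{17} + \frac{439}{4} \left(- \frac{1}{16419}\right) = \frac{922}{17} - \frac{439}{65676} = \frac{60545809}{1116492}$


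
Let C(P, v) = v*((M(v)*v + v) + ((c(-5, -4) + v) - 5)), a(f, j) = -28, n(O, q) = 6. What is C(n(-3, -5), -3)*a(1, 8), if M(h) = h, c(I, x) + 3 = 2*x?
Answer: -1092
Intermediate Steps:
c(I, x) = -3 + 2*x
C(P, v) = v*(-16 + v**2 + 2*v) (C(P, v) = v*((v*v + v) + (((-3 + 2*(-4)) + v) - 5)) = v*((v**2 + v) + (((-3 - 8) + v) - 5)) = v*((v + v**2) + ((-11 + v) - 5)) = v*((v + v**2) + (-16 + v)) = v*(-16 + v**2 + 2*v))
C(n(-3, -5), -3)*a(1, 8) = -3*(-16 + (-3)**2 + 2*(-3))*(-28) = -3*(-16 + 9 - 6)*(-28) = -3*(-13)*(-28) = 39*(-28) = -1092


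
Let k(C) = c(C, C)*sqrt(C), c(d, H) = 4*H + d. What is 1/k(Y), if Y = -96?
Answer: I*sqrt(6)/11520 ≈ 0.00021263*I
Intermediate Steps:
c(d, H) = d + 4*H
k(C) = 5*C**(3/2) (k(C) = (C + 4*C)*sqrt(C) = (5*C)*sqrt(C) = 5*C**(3/2))
1/k(Y) = 1/(5*(-96)**(3/2)) = 1/(5*(-384*I*sqrt(6))) = 1/(-1920*I*sqrt(6)) = I*sqrt(6)/11520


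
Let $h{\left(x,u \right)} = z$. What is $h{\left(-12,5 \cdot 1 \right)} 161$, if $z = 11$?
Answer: $1771$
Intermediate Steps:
$h{\left(x,u \right)} = 11$
$h{\left(-12,5 \cdot 1 \right)} 161 = 11 \cdot 161 = 1771$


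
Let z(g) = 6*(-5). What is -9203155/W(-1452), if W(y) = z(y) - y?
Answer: -9203155/1422 ≈ -6472.0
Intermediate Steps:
z(g) = -30
W(y) = -30 - y
-9203155/W(-1452) = -9203155/(-30 - 1*(-1452)) = -9203155/(-30 + 1452) = -9203155/1422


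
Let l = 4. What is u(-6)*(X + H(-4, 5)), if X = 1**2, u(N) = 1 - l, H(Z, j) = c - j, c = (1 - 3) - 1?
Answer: 21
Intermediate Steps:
c = -3 (c = -2 - 1 = -3)
H(Z, j) = -3 - j
u(N) = -3 (u(N) = 1 - 1*4 = 1 - 4 = -3)
X = 1
u(-6)*(X + H(-4, 5)) = -3*(1 + (-3 - 1*5)) = -3*(1 + (-3 - 5)) = -3*(1 - 8) = -3*(-7) = 21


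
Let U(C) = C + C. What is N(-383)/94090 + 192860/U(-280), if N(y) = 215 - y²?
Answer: -455705571/1317260 ≈ -345.95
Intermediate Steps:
U(C) = 2*C
N(-383)/94090 + 192860/U(-280) = (215 - 1*(-383)²)/94090 + 192860/((2*(-280))) = (215 - 1*146689)*(1/94090) + 192860/(-560) = (215 - 146689)*(1/94090) + 192860*(-1/560) = -146474*1/94090 - 9643/28 = -73237/47045 - 9643/28 = -455705571/1317260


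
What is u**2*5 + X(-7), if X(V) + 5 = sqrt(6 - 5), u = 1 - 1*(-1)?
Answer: 16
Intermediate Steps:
u = 2 (u = 1 + 1 = 2)
X(V) = -4 (X(V) = -5 + sqrt(6 - 5) = -5 + sqrt(1) = -5 + 1 = -4)
u**2*5 + X(-7) = 2**2*5 - 4 = 4*5 - 4 = 20 - 4 = 16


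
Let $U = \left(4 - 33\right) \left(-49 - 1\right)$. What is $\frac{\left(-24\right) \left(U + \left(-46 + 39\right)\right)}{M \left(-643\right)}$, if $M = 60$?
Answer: $\frac{2886}{3215} \approx 0.89767$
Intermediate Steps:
$U = 1450$ ($U = \left(-29\right) \left(-50\right) = 1450$)
$\frac{\left(-24\right) \left(U + \left(-46 + 39\right)\right)}{M \left(-643\right)} = \frac{\left(-24\right) \left(1450 + \left(-46 + 39\right)\right)}{60 \left(-643\right)} = \frac{\left(-24\right) \left(1450 - 7\right)}{-38580} = \left(-24\right) 1443 \left(- \frac{1}{38580}\right) = \left(-34632\right) \left(- \frac{1}{38580}\right) = \frac{2886}{3215}$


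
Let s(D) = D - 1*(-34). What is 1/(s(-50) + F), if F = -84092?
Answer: -1/84108 ≈ -1.1889e-5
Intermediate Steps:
s(D) = 34 + D (s(D) = D + 34 = 34 + D)
1/(s(-50) + F) = 1/((34 - 50) - 84092) = 1/(-16 - 84092) = 1/(-84108) = -1/84108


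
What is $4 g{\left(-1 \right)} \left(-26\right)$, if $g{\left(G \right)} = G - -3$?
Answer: $-208$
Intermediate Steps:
$g{\left(G \right)} = 3 + G$ ($g{\left(G \right)} = G + 3 = 3 + G$)
$4 g{\left(-1 \right)} \left(-26\right) = 4 \left(3 - 1\right) \left(-26\right) = 4 \cdot 2 \left(-26\right) = 8 \left(-26\right) = -208$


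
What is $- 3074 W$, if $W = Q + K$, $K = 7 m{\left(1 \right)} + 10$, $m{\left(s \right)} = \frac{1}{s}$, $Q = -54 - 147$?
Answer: $565616$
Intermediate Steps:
$Q = -201$ ($Q = -54 - 147 = -201$)
$K = 17$ ($K = \frac{7}{1} + 10 = 7 \cdot 1 + 10 = 7 + 10 = 17$)
$W = -184$ ($W = -201 + 17 = -184$)
$- 3074 W = \left(-3074\right) \left(-184\right) = 565616$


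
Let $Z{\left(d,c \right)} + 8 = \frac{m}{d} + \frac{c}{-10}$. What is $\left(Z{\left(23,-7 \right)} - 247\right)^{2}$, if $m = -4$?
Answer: $\frac{3425643841}{52900} \approx 64757.0$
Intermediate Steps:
$Z{\left(d,c \right)} = -8 - \frac{4}{d} - \frac{c}{10}$ ($Z{\left(d,c \right)} = -8 + \left(- \frac{4}{d} + \frac{c}{-10}\right) = -8 + \left(- \frac{4}{d} + c \left(- \frac{1}{10}\right)\right) = -8 - \left(\frac{4}{d} + \frac{c}{10}\right) = -8 - \frac{4}{d} - \frac{c}{10}$)
$\left(Z{\left(23,-7 \right)} - 247\right)^{2} = \left(\left(-8 - \frac{4}{23} - - \frac{7}{10}\right) - 247\right)^{2} = \left(\left(-8 - \frac{4}{23} + \frac{7}{10}\right) - 247\right)^{2} = \left(- \frac{1719}{230} - 247\right)^{2} = \left(- \frac{58529}{230}\right)^{2} = \frac{3425643841}{52900}$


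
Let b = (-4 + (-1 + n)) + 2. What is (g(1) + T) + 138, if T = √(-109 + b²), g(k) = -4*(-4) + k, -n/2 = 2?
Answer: 155 + 2*I*√15 ≈ 155.0 + 7.746*I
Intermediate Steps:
n = -4 (n = -2*2 = -4)
g(k) = 16 + k
b = -7 (b = (-4 + (-1 - 4)) + 2 = (-4 - 5) + 2 = -9 + 2 = -7)
T = 2*I*√15 (T = √(-109 + (-7)²) = √(-109 + 49) = √(-60) = 2*I*√15 ≈ 7.746*I)
(g(1) + T) + 138 = ((16 + 1) + 2*I*√15) + 138 = (17 + 2*I*√15) + 138 = 155 + 2*I*√15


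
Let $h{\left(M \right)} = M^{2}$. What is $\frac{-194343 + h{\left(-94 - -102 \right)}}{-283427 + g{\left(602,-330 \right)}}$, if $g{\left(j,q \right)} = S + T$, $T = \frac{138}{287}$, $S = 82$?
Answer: $\frac{55758073}{81319877} \approx 0.68566$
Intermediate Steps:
$T = \frac{138}{287}$ ($T = 138 \cdot \frac{1}{287} = \frac{138}{287} \approx 0.48084$)
$g{\left(j,q \right)} = \frac{23672}{287}$ ($g{\left(j,q \right)} = 82 + \frac{138}{287} = \frac{23672}{287}$)
$\frac{-194343 + h{\left(-94 - -102 \right)}}{-283427 + g{\left(602,-330 \right)}} = \frac{-194343 + \left(-94 - -102\right)^{2}}{-283427 + \frac{23672}{287}} = \frac{-194343 + \left(-94 + 102\right)^{2}}{- \frac{81319877}{287}} = \left(-194343 + 8^{2}\right) \left(- \frac{287}{81319877}\right) = \left(-194343 + 64\right) \left(- \frac{287}{81319877}\right) = \left(-194279\right) \left(- \frac{287}{81319877}\right) = \frac{55758073}{81319877}$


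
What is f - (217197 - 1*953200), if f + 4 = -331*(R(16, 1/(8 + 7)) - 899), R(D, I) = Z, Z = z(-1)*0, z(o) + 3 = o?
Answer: 1033568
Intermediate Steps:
z(o) = -3 + o
Z = 0 (Z = (-3 - 1)*0 = -4*0 = 0)
R(D, I) = 0
f = 297565 (f = -4 - 331*(0 - 899) = -4 - 331*(-899) = -4 + 297569 = 297565)
f - (217197 - 1*953200) = 297565 - (217197 - 1*953200) = 297565 - (217197 - 953200) = 297565 - 1*(-736003) = 297565 + 736003 = 1033568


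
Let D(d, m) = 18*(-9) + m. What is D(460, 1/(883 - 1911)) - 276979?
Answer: -284900949/1028 ≈ -2.7714e+5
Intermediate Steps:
D(d, m) = -162 + m
D(460, 1/(883 - 1911)) - 276979 = (-162 + 1/(883 - 1911)) - 276979 = (-162 + 1/(-1028)) - 276979 = (-162 - 1/1028) - 276979 = -166537/1028 - 276979 = -284900949/1028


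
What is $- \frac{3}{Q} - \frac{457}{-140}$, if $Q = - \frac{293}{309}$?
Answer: $\frac{263681}{41020} \approx 6.4281$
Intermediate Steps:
$Q = - \frac{293}{309}$ ($Q = \left(-293\right) \frac{1}{309} = - \frac{293}{309} \approx -0.94822$)
$- \frac{3}{Q} - \frac{457}{-140} = - \frac{3}{- \frac{293}{309}} - \frac{457}{-140} = \left(-3\right) \left(- \frac{309}{293}\right) - - \frac{457}{140} = \frac{927}{293} + \frac{457}{140} = \frac{263681}{41020}$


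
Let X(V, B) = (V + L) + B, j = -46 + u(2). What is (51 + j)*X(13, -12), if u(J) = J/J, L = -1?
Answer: 0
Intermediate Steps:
u(J) = 1
j = -45 (j = -46 + 1 = -45)
X(V, B) = -1 + B + V (X(V, B) = (V - 1) + B = (-1 + V) + B = -1 + B + V)
(51 + j)*X(13, -12) = (51 - 45)*(-1 - 12 + 13) = 6*0 = 0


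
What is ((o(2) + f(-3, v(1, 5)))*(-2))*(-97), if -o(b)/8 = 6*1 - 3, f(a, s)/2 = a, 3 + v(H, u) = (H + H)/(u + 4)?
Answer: -5820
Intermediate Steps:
v(H, u) = -3 + 2*H/(4 + u) (v(H, u) = -3 + (H + H)/(u + 4) = -3 + (2*H)/(4 + u) = -3 + 2*H/(4 + u))
f(a, s) = 2*a
o(b) = -24 (o(b) = -8*(6*1 - 3) = -8*(6 - 3) = -8*3 = -24)
((o(2) + f(-3, v(1, 5)))*(-2))*(-97) = ((-24 + 2*(-3))*(-2))*(-97) = ((-24 - 6)*(-2))*(-97) = -30*(-2)*(-97) = 60*(-97) = -5820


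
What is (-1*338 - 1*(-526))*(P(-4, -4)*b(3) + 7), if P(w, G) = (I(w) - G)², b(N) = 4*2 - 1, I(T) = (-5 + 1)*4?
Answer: 190820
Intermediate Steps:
I(T) = -16 (I(T) = -4*4 = -16)
b(N) = 7 (b(N) = 8 - 1 = 7)
P(w, G) = (-16 - G)²
(-1*338 - 1*(-526))*(P(-4, -4)*b(3) + 7) = (-1*338 - 1*(-526))*((16 - 4)²*7 + 7) = (-338 + 526)*(12²*7 + 7) = 188*(144*7 + 7) = 188*(1008 + 7) = 188*1015 = 190820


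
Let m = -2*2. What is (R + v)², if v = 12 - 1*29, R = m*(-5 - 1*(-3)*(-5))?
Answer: 3969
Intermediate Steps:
m = -4
R = 80 (R = -4*(-5 - 1*(-3)*(-5)) = -4*(-5 + 3*(-5)) = -4*(-5 - 15) = -4*(-20) = 80)
v = -17 (v = 12 - 29 = -17)
(R + v)² = (80 - 17)² = 63² = 3969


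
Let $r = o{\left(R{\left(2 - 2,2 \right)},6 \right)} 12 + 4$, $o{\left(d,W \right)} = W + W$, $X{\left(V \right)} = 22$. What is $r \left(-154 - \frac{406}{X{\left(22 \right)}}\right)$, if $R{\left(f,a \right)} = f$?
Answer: $- \frac{280756}{11} \approx -25523.0$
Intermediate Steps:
$o{\left(d,W \right)} = 2 W$
$r = 148$ ($r = 2 \cdot 6 \cdot 12 + 4 = 12 \cdot 12 + 4 = 144 + 4 = 148$)
$r \left(-154 - \frac{406}{X{\left(22 \right)}}\right) = 148 \left(-154 - \frac{406}{22}\right) = 148 \left(-154 - \frac{203}{11}\right) = 148 \left(- \frac{1897}{11}\right) = - \frac{280756}{11}$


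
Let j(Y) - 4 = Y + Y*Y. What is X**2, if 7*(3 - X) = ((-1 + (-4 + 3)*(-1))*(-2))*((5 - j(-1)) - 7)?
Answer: 9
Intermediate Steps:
j(Y) = 4 + Y + Y**2 (j(Y) = 4 + (Y + Y*Y) = 4 + (Y + Y**2) = 4 + Y + Y**2)
X = 3 (X = 3 - (-1 + (-4 + 3)*(-1))*(-2)*((5 - (4 - 1 + (-1)**2)) - 7)/7 = 3 - (-1 - 1*(-1))*(-2)*((5 - (4 - 1 + 1)) - 7)/7 = 3 - (-1 + 1)*(-2)*((5 - 1*4) - 7)/7 = 3 - 0*(-2)*((5 - 4) - 7)/7 = 3 - 0*(1 - 7) = 3 - 0*(-6) = 3 - 1/7*0 = 3 + 0 = 3)
X**2 = 3**2 = 9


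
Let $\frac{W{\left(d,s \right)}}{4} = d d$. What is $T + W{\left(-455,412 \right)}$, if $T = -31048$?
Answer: $797052$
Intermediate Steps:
$W{\left(d,s \right)} = 4 d^{2}$ ($W{\left(d,s \right)} = 4 d d = 4 d^{2}$)
$T + W{\left(-455,412 \right)} = -31048 + 4 \left(-455\right)^{2} = -31048 + 4 \cdot 207025 = -31048 + 828100 = 797052$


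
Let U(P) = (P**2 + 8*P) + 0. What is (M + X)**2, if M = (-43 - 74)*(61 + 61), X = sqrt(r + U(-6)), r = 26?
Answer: (14274 - sqrt(14))**2 ≈ 2.0364e+8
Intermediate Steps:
U(P) = P**2 + 8*P
X = sqrt(14) (X = sqrt(26 - 6*(8 - 6)) = sqrt(26 - 6*2) = sqrt(26 - 12) = sqrt(14) ≈ 3.7417)
M = -14274 (M = -117*122 = -14274)
(M + X)**2 = (-14274 + sqrt(14))**2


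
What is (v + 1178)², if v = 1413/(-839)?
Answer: 974028851041/703921 ≈ 1.3837e+6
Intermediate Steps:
v = -1413/839 (v = 1413*(-1/839) = -1413/839 ≈ -1.6841)
(v + 1178)² = (-1413/839 + 1178)² = (986929/839)² = 974028851041/703921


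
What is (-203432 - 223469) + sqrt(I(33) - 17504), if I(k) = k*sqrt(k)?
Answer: -426901 + I*sqrt(17504 - 33*sqrt(33)) ≈ -4.269e+5 + 131.58*I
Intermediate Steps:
I(k) = k**(3/2)
(-203432 - 223469) + sqrt(I(33) - 17504) = (-203432 - 223469) + sqrt(33**(3/2) - 17504) = -426901 + sqrt(33*sqrt(33) - 17504) = -426901 + sqrt(-17504 + 33*sqrt(33))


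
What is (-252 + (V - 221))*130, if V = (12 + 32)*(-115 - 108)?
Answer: -1337050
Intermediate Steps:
V = -9812 (V = 44*(-223) = -9812)
(-252 + (V - 221))*130 = (-252 + (-9812 - 221))*130 = (-252 - 10033)*130 = -10285*130 = -1337050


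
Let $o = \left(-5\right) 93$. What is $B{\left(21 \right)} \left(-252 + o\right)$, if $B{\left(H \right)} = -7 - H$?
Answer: $20076$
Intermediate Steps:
$o = -465$
$B{\left(21 \right)} \left(-252 + o\right) = \left(-7 - 21\right) \left(-252 - 465\right) = \left(-7 - 21\right) \left(-717\right) = \left(-28\right) \left(-717\right) = 20076$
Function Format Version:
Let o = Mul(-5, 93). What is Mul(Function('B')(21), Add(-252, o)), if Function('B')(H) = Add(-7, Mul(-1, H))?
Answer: 20076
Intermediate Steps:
o = -465
Mul(Function('B')(21), Add(-252, o)) = Mul(Add(-7, Mul(-1, 21)), Add(-252, -465)) = Mul(Add(-7, -21), -717) = Mul(-28, -717) = 20076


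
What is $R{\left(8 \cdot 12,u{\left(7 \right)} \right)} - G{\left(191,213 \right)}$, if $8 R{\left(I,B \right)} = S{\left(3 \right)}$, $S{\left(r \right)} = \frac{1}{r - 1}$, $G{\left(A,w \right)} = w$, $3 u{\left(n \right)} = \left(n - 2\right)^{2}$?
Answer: $- \frac{3407}{16} \approx -212.94$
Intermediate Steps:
$u{\left(n \right)} = \frac{\left(-2 + n\right)^{2}}{3}$ ($u{\left(n \right)} = \frac{\left(n - 2\right)^{2}}{3} = \frac{\left(-2 + n\right)^{2}}{3}$)
$S{\left(r \right)} = \frac{1}{-1 + r}$
$R{\left(I,B \right)} = \frac{1}{16}$ ($R{\left(I,B \right)} = \frac{1}{8 \left(-1 + 3\right)} = \frac{1}{8 \cdot 2} = \frac{1}{8} \cdot \frac{1}{2} = \frac{1}{16}$)
$R{\left(8 \cdot 12,u{\left(7 \right)} \right)} - G{\left(191,213 \right)} = \frac{1}{16} - 213 = - \frac{3407}{16}$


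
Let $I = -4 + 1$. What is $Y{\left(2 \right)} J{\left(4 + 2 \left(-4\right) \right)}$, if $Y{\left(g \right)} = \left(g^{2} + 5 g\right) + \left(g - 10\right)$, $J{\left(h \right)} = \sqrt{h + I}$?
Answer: $6 i \sqrt{7} \approx 15.875 i$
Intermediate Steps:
$I = -3$
$J{\left(h \right)} = \sqrt{-3 + h}$ ($J{\left(h \right)} = \sqrt{h - 3} = \sqrt{-3 + h}$)
$Y{\left(g \right)} = -10 + g^{2} + 6 g$ ($Y{\left(g \right)} = \left(g^{2} + 5 g\right) + \left(-10 + g\right) = -10 + g^{2} + 6 g$)
$Y{\left(2 \right)} J{\left(4 + 2 \left(-4\right) \right)} = \left(-10 + 2^{2} + 6 \cdot 2\right) \sqrt{-3 + \left(4 + 2 \left(-4\right)\right)} = \left(-10 + 4 + 12\right) \sqrt{-3 + \left(4 - 8\right)} = 6 \sqrt{-3 - 4} = 6 \sqrt{-7} = 6 i \sqrt{7}$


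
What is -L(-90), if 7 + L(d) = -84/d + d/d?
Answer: 76/15 ≈ 5.0667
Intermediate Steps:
L(d) = -6 - 84/d (L(d) = -7 + (-84/d + d/d) = -7 + (-84/d + 1) = -7 + (1 - 84/d) = -6 - 84/d)
-L(-90) = -(-6 - 84/(-90)) = -(-6 - 84*(-1/90)) = -(-6 + 14/15) = -1*(-76/15) = 76/15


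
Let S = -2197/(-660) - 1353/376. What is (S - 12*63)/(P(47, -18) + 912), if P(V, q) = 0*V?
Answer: -46918967/56580480 ≈ -0.82924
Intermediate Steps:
P(V, q) = 0
S = -16727/62040 (S = -2197*(-1/660) - 1353*1/376 = 2197/660 - 1353/376 = -16727/62040 ≈ -0.26962)
(S - 12*63)/(P(47, -18) + 912) = (-16727/62040 - 12*63)/(0 + 912) = (-16727/62040 - 756)/912 = -46918967/62040*1/912 = -46918967/56580480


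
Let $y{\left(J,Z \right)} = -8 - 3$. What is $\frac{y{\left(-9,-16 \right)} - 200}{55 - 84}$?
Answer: $\frac{211}{29} \approx 7.2759$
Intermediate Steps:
$y{\left(J,Z \right)} = -11$ ($y{\left(J,Z \right)} = -8 - 3 = -11$)
$\frac{y{\left(-9,-16 \right)} - 200}{55 - 84} = \frac{-11 - 200}{55 - 84} = - \frac{211}{-29} = \left(-211\right) \left(- \frac{1}{29}\right) = \frac{211}{29}$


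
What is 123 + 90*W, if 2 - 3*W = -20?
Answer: 783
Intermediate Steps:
W = 22/3 (W = ⅔ - ⅓*(-20) = ⅔ + 20/3 = 22/3 ≈ 7.3333)
123 + 90*W = 123 + 90*(22/3) = 123 + 660 = 783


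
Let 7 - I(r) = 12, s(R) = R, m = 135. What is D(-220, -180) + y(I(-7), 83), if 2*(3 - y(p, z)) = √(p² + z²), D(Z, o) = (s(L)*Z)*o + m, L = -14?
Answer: -554262 - √6914/2 ≈ -5.5430e+5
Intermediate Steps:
D(Z, o) = 135 - 14*Z*o (D(Z, o) = (-14*Z)*o + 135 = -14*Z*o + 135 = 135 - 14*Z*o)
I(r) = -5 (I(r) = 7 - 1*12 = 7 - 12 = -5)
y(p, z) = 3 - √(p² + z²)/2
D(-220, -180) + y(I(-7), 83) = (135 - 14*(-220)*(-180)) + (3 - √((-5)² + 83²)/2) = (135 - 554400) + (3 - √(25 + 6889)/2) = -554265 + (3 - √6914/2) = -554262 - √6914/2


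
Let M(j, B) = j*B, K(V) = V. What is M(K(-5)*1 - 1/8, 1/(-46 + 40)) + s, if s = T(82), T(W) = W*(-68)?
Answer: -267607/48 ≈ -5575.1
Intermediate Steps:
T(W) = -68*W
s = -5576 (s = -68*82 = -5576)
M(j, B) = B*j
M(K(-5)*1 - 1/8, 1/(-46 + 40)) + s = (-5*1 - 1/8)/(-46 + 40) - 5576 = (-5 - 1*⅛)/(-6) - 5576 = -(-5 - ⅛)/6 - 5576 = -⅙*(-41/8) - 5576 = 41/48 - 5576 = -267607/48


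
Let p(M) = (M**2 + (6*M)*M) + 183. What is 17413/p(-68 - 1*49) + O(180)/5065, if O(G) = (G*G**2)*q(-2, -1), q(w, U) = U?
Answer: -111963759031/97254078 ≈ -1151.3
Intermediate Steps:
p(M) = 183 + 7*M**2 (p(M) = (M**2 + 6*M**2) + 183 = 7*M**2 + 183 = 183 + 7*M**2)
O(G) = -G**3 (O(G) = (G*G**2)*(-1) = G**3*(-1) = -G**3)
17413/p(-68 - 1*49) + O(180)/5065 = 17413/(183 + 7*(-68 - 1*49)**2) - 1*180**3/5065 = 17413/(183 + 7*(-68 - 49)**2) - 1*5832000*(1/5065) = 17413/(183 + 7*(-117)**2) - 5832000*1/5065 = 17413/(183 + 7*13689) - 1166400/1013 = 17413/(183 + 95823) - 1166400/1013 = 17413/96006 - 1166400/1013 = -111963759031/97254078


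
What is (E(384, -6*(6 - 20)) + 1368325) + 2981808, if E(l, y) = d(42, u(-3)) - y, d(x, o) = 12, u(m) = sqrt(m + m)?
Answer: 4350061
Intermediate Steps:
u(m) = sqrt(2)*sqrt(m) (u(m) = sqrt(2*m) = sqrt(2)*sqrt(m))
E(l, y) = 12 - y
(E(384, -6*(6 - 20)) + 1368325) + 2981808 = ((12 - (-6)*(6 - 20)) + 1368325) + 2981808 = ((12 - (-6)*(-14)) + 1368325) + 2981808 = ((12 - 1*84) + 1368325) + 2981808 = ((12 - 84) + 1368325) + 2981808 = (-72 + 1368325) + 2981808 = 1368253 + 2981808 = 4350061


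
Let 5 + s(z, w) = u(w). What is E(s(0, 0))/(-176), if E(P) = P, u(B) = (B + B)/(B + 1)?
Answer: 5/176 ≈ 0.028409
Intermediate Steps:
u(B) = 2*B/(1 + B) (u(B) = (2*B)/(1 + B) = 2*B/(1 + B))
s(z, w) = -5 + 2*w/(1 + w)
E(s(0, 0))/(-176) = ((-5 - 3*0)/(1 + 0))/(-176) = ((-5 + 0)/1)*(-1/176) = (1*(-5))*(-1/176) = -5*(-1/176) = 5/176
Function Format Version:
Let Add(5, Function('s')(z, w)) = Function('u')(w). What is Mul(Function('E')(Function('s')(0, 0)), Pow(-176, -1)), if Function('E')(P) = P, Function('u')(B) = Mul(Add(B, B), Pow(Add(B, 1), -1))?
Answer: Rational(5, 176) ≈ 0.028409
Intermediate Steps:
Function('u')(B) = Mul(2, B, Pow(Add(1, B), -1)) (Function('u')(B) = Mul(Mul(2, B), Pow(Add(1, B), -1)) = Mul(2, B, Pow(Add(1, B), -1)))
Function('s')(z, w) = Add(-5, Mul(2, w, Pow(Add(1, w), -1)))
Mul(Function('E')(Function('s')(0, 0)), Pow(-176, -1)) = Mul(Mul(Pow(Add(1, 0), -1), Add(-5, Mul(-3, 0))), Pow(-176, -1)) = Mul(Mul(Pow(1, -1), Add(-5, 0)), Rational(-1, 176)) = Mul(Mul(1, -5), Rational(-1, 176)) = Mul(-5, Rational(-1, 176)) = Rational(5, 176)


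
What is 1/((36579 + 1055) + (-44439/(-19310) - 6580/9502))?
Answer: 91741810/3452758877329 ≈ 2.6571e-5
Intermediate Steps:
1/((36579 + 1055) + (-44439/(-19310) - 6580/9502)) = 1/(37634 + (-44439*(-1/19310) - 6580*1/9502)) = 1/(37634 + (44439/19310 - 3290/4751)) = 1/(37634 + 147599789/91741810) = 1/(3452758877329/91741810) = 91741810/3452758877329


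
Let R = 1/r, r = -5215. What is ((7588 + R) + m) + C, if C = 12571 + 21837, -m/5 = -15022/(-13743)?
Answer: 3009450898627/71669745 ≈ 41991.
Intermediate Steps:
R = -1/5215 (R = 1/(-5215) = -1/5215 ≈ -0.00019175)
m = -75110/13743 (m = -(-75110)/(-13743) = -(-75110)*(-1)/13743 = -5*15022/13743 = -75110/13743 ≈ -5.4653)
C = 34408
((7588 + R) + m) + C = ((7588 - 1/5215) - 75110/13743) + 34408 = (39571419/5215 - 75110/13743) + 34408 = 543438312667/71669745 + 34408 = 3009450898627/71669745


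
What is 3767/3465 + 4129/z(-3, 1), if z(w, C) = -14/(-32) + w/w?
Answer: 228998401/79695 ≈ 2873.4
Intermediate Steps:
z(w, C) = 23/16 (z(w, C) = -14*(-1/32) + 1 = 7/16 + 1 = 23/16)
3767/3465 + 4129/z(-3, 1) = 3767/3465 + 4129/(23/16) = 3767*(1/3465) + 4129*(16/23) = 3767/3465 + 66064/23 = 228998401/79695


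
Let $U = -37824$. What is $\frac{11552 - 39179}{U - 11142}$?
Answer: $\frac{9209}{16322} \approx 0.56421$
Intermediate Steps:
$\frac{11552 - 39179}{U - 11142} = \frac{11552 - 39179}{-37824 - 11142} = - \frac{27627}{-48966} = \left(-27627\right) \left(- \frac{1}{48966}\right) = \frac{9209}{16322}$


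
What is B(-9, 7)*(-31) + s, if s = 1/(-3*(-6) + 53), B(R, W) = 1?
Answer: -2200/71 ≈ -30.986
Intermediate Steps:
s = 1/71 (s = 1/(18 + 53) = 1/71 ≈ 0.014085)
B(-9, 7)*(-31) + s = 1*(-31) + 1/71 = -31 + 1/71 = -2200/71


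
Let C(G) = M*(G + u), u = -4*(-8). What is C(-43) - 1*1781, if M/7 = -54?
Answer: 2377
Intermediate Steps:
u = 32
M = -378 (M = 7*(-54) = -378)
C(G) = -12096 - 378*G (C(G) = -378*(G + 32) = -378*(32 + G) = -12096 - 378*G)
C(-43) - 1*1781 = (-12096 - 378*(-43)) - 1*1781 = (-12096 + 16254) - 1781 = 4158 - 1781 = 2377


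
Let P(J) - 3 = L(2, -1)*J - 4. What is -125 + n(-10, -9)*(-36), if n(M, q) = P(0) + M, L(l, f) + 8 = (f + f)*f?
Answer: 271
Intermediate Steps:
L(l, f) = -8 + 2*f² (L(l, f) = -8 + (f + f)*f = -8 + (2*f)*f = -8 + 2*f²)
P(J) = -1 - 6*J (P(J) = 3 + ((-8 + 2*(-1)²)*J - 4) = 3 + ((-8 + 2*1)*J - 4) = 3 + ((-8 + 2)*J - 4) = 3 + (-6*J - 4) = 3 + (-4 - 6*J) = -1 - 6*J)
n(M, q) = -1 + M (n(M, q) = (-1 - 6*0) + M = (-1 + 0) + M = -1 + M)
-125 + n(-10, -9)*(-36) = -125 + (-1 - 10)*(-36) = -125 - 11*(-36) = -125 + 396 = 271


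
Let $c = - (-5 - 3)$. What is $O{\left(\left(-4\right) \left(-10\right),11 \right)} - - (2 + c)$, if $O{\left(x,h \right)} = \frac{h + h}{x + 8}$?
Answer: $\frac{251}{24} \approx 10.458$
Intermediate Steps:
$c = 8$ ($c = \left(-1\right) \left(-8\right) = 8$)
$O{\left(x,h \right)} = \frac{2 h}{8 + x}$
$O{\left(\left(-4\right) \left(-10\right),11 \right)} - - (2 + c) = 2 \cdot 11 \frac{1}{8 - -40} - - (2 + 8) = 2 \cdot 11 \frac{1}{8 + 40} - \left(-1\right) 10 = 2 \cdot 11 \cdot \frac{1}{48} - -10 = 2 \cdot 11 \cdot \frac{1}{48} + 10 = \frac{11}{24} + 10 = \frac{251}{24}$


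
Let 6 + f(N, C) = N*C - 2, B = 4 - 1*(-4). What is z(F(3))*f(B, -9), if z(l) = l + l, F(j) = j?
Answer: -480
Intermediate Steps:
B = 8 (B = 4 + 4 = 8)
f(N, C) = -8 + C*N (f(N, C) = -6 + (N*C - 2) = -6 + (C*N - 2) = -6 + (-2 + C*N) = -8 + C*N)
z(l) = 2*l
z(F(3))*f(B, -9) = (2*3)*(-8 - 9*8) = 6*(-8 - 72) = 6*(-80) = -480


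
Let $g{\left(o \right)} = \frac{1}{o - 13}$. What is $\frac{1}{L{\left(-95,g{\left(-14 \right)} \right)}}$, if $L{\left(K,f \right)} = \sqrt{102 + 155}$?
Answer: $\frac{\sqrt{257}}{257} \approx 0.062378$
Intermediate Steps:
$g{\left(o \right)} = \frac{1}{-13 + o}$
$L{\left(K,f \right)} = \sqrt{257}$
$\frac{1}{L{\left(-95,g{\left(-14 \right)} \right)}} = \frac{1}{\sqrt{257}} = \frac{\sqrt{257}}{257}$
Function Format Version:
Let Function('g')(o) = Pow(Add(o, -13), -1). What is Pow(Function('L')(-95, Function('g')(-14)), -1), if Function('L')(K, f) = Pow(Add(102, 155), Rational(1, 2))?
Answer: Mul(Rational(1, 257), Pow(257, Rational(1, 2))) ≈ 0.062378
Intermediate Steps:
Function('g')(o) = Pow(Add(-13, o), -1)
Function('L')(K, f) = Pow(257, Rational(1, 2))
Pow(Function('L')(-95, Function('g')(-14)), -1) = Pow(Pow(257, Rational(1, 2)), -1) = Mul(Rational(1, 257), Pow(257, Rational(1, 2)))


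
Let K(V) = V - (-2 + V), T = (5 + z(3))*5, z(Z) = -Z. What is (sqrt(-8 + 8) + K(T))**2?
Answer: 4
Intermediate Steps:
T = 10 (T = (5 - 1*3)*5 = (5 - 3)*5 = 2*5 = 10)
K(V) = 2 (K(V) = V + (2 - V) = 2)
(sqrt(-8 + 8) + K(T))**2 = (sqrt(-8 + 8) + 2)**2 = (sqrt(0) + 2)**2 = (0 + 2)**2 = 2**2 = 4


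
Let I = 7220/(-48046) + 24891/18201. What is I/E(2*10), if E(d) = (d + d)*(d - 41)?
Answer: -59138987/40809311480 ≈ -0.0014492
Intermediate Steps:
I = 177416961/145747541 (I = 7220*(-1/48046) + 24891*(1/18201) = -3610/24023 + 8297/6067 = 177416961/145747541 ≈ 1.2173)
E(d) = 2*d*(-41 + d) (E(d) = (2*d)*(-41 + d) = 2*d*(-41 + d))
I/E(2*10) = 177416961/(145747541*((2*(2*10)*(-41 + 2*10)))) = 177416961/(145747541*((2*20*(-41 + 20)))) = 177416961/(145747541*((2*20*(-21)))) = (177416961/145747541)/(-840) = (177416961/145747541)*(-1/840) = -59138987/40809311480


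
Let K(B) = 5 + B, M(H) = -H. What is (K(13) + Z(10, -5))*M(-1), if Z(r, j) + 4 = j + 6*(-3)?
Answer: -9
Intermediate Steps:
Z(r, j) = -22 + j (Z(r, j) = -4 + (j + 6*(-3)) = -4 + (j - 18) = -4 + (-18 + j) = -22 + j)
(K(13) + Z(10, -5))*M(-1) = ((5 + 13) + (-22 - 5))*(-1*(-1)) = (18 - 27)*1 = -9*1 = -9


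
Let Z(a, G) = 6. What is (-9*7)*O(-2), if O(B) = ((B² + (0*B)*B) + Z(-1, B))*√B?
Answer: -630*I*√2 ≈ -890.95*I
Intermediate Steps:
O(B) = √B*(6 + B²) (O(B) = ((B² + (0*B)*B) + 6)*√B = ((B² + 0*B) + 6)*√B = ((B² + 0) + 6)*√B = (B² + 6)*√B = (6 + B²)*√B = √B*(6 + B²))
(-9*7)*O(-2) = (-9*7)*(√(-2)*(6 + (-2)²)) = -63*I*√2*(6 + 4) = -63*I*√2*10 = -630*I*√2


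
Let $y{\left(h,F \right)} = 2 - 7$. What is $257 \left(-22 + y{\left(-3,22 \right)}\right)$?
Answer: $-6939$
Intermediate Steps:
$y{\left(h,F \right)} = -5$ ($y{\left(h,F \right)} = 2 - 7 = -5$)
$257 \left(-22 + y{\left(-3,22 \right)}\right) = 257 \left(-22 - 5\right) = 257 \left(-27\right) = -6939$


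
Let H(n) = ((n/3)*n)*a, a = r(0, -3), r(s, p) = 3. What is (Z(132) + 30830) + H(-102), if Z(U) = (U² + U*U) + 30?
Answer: 76112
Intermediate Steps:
a = 3
Z(U) = 30 + 2*U² (Z(U) = (U² + U²) + 30 = 2*U² + 30 = 30 + 2*U²)
H(n) = n² (H(n) = ((n/3)*n)*3 = (n²/3)*3 = n²)
(Z(132) + 30830) + H(-102) = ((30 + 2*132²) + 30830) + (-102)² = ((30 + 2*17424) + 30830) + 10404 = ((30 + 34848) + 30830) + 10404 = (34878 + 30830) + 10404 = 65708 + 10404 = 76112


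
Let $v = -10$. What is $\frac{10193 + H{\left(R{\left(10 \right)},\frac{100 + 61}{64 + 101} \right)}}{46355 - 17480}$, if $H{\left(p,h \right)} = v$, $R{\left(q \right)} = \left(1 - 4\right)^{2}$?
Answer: $\frac{10183}{28875} \approx 0.35266$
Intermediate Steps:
$R{\left(q \right)} = 9$ ($R{\left(q \right)} = \left(-3\right)^{2} = 9$)
$H{\left(p,h \right)} = -10$
$\frac{10193 + H{\left(R{\left(10 \right)},\frac{100 + 61}{64 + 101} \right)}}{46355 - 17480} = \frac{10193 - 10}{46355 - 17480} = \frac{10183}{28875}$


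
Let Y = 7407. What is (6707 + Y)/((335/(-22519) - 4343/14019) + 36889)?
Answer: 4455703154154/11645528342047 ≈ 0.38261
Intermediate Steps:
(6707 + Y)/((335/(-22519) - 4343/14019) + 36889) = (6707 + 7407)/((335/(-22519) - 4343/14019) + 36889) = 14114/((335*(-1/22519) - 4343*1/14019) + 36889) = 14114/((-335/22519 - 4343/14019) + 36889) = 14114/(-102496382/315693861 + 36889) = 14114/(11645528342047/315693861) = 14114*(315693861/11645528342047) = 4455703154154/11645528342047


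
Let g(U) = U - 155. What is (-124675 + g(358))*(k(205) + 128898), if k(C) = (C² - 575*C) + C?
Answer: -6628507416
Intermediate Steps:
k(C) = C² - 574*C
g(U) = -155 + U
(-124675 + g(358))*(k(205) + 128898) = (-124675 + (-155 + 358))*(205*(-574 + 205) + 128898) = (-124675 + 203)*(205*(-369) + 128898) = -124472*(-75645 + 128898) = -124472*53253 = -6628507416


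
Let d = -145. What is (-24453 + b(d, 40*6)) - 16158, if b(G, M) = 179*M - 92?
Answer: 2257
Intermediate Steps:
b(G, M) = -92 + 179*M
(-24453 + b(d, 40*6)) - 16158 = (-24453 + (-92 + 179*(40*6))) - 16158 = (-24453 + (-92 + 179*240)) - 16158 = (-24453 + (-92 + 42960)) - 16158 = (-24453 + 42868) - 16158 = 18415 - 16158 = 2257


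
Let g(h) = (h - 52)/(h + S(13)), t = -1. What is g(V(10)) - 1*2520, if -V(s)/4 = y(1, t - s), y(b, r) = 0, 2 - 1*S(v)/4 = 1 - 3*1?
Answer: -10093/4 ≈ -2523.3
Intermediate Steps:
S(v) = 16 (S(v) = 8 - 4*(1 - 3*1) = 8 - 4*(1 - 3) = 8 - 4*(-2) = 8 + 8 = 16)
V(s) = 0 (V(s) = -4*0 = 0)
g(h) = (-52 + h)/(16 + h) (g(h) = (h - 52)/(h + 16) = (-52 + h)/(16 + h))
g(V(10)) - 1*2520 = (-52 + 0)/(16 + 0) - 1*2520 = -52/16 - 2520 = (1/16)*(-52) - 2520 = -13/4 - 2520 = -10093/4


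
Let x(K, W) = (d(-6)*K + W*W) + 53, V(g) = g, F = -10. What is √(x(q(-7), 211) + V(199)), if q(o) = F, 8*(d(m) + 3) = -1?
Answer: 3*√19913/2 ≈ 211.67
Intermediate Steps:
d(m) = -25/8 (d(m) = -3 + (⅛)*(-1) = -3 - ⅛ = -25/8)
q(o) = -10
x(K, W) = 53 + W² - 25*K/8 (x(K, W) = (-25*K/8 + W*W) + 53 = (-25*K/8 + W²) + 53 = (W² - 25*K/8) + 53 = 53 + W² - 25*K/8)
√(x(q(-7), 211) + V(199)) = √((53 + 211² - 25/8*(-10)) + 199) = √((53 + 44521 + 125/4) + 199) = √(178421/4 + 199) = √(179217/4) = 3*√19913/2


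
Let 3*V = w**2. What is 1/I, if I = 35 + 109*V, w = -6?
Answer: 1/1343 ≈ 0.00074460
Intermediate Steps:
V = 12 (V = (1/3)*(-6)**2 = (1/3)*36 = 12)
I = 1343 (I = 35 + 109*12 = 35 + 1308 = 1343)
1/I = 1/1343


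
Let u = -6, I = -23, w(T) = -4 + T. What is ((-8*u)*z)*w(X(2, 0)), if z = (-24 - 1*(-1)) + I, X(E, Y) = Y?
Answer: 8832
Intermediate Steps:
z = -46 (z = (-24 - 1*(-1)) - 23 = (-24 + 1) - 23 = -23 - 23 = -46)
((-8*u)*z)*w(X(2, 0)) = (-8*(-6)*(-46))*(-4 + 0) = (48*(-46))*(-4) = -2208*(-4) = 8832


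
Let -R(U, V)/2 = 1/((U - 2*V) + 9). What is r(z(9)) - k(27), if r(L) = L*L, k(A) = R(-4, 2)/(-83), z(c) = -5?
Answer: 2073/83 ≈ 24.976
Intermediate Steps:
R(U, V) = -2/(9 + U - 2*V) (R(U, V) = -2/((U - 2*V) + 9) = -2/(9 + U - 2*V))
k(A) = 2/83 (k(A) = -2/(9 - 4 - 2*2)/(-83) = -2/(9 - 4 - 4)*(-1/83) = -2/1*(-1/83) = -2*1*(-1/83) = -2*(-1/83) = 2/83)
r(L) = L²
r(z(9)) - k(27) = (-5)² - 1*2/83 = 25 - 2/83 = 2073/83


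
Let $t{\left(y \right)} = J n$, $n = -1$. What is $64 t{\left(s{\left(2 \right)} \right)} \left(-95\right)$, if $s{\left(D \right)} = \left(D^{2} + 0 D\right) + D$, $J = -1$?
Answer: $-6080$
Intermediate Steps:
$s{\left(D \right)} = D + D^{2}$ ($s{\left(D \right)} = \left(D^{2} + 0\right) + D = D^{2} + D = D + D^{2}$)
$t{\left(y \right)} = 1$ ($t{\left(y \right)} = \left(-1\right) \left(-1\right) = 1$)
$64 t{\left(s{\left(2 \right)} \right)} \left(-95\right) = 64 \cdot 1 \left(-95\right) = 64 \left(-95\right) = -6080$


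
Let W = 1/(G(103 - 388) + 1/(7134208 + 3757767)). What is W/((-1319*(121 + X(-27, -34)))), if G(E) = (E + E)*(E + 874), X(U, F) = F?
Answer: 10891975/419624497772747997 ≈ 2.5956e-11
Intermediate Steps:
G(E) = 2*E*(874 + E) (G(E) = (2*E)*(874 + E) = 2*E*(874 + E))
W = -10891975/3656762766749 (W = 1/(2*(103 - 388)*(874 + (103 - 388)) + 1/(7134208 + 3757767)) = 1/(2*(-285)*(874 - 285) + 1/10891975) = 1/(2*(-285)*589 + 1/10891975) = 1/(-335730 + 1/10891975) = 1/(-3656762766749/10891975) = -10891975/3656762766749 ≈ -2.9786e-6)
W/((-1319*(121 + X(-27, -34)))) = -10891975*(-1/(1319*(121 - 34)))/3656762766749 = -10891975/(3656762766749*((-1319*87))) = -10891975/3656762766749/(-114753) = -10891975/3656762766749*(-1/114753) = 10891975/419624497772747997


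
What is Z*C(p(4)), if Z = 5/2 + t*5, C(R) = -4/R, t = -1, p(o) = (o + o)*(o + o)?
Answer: 5/32 ≈ 0.15625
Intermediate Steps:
p(o) = 4*o**2 (p(o) = (2*o)*(2*o) = 4*o**2)
Z = -5/2 (Z = 5/2 - 1*5 = 5*(1/2) - 5 = 5/2 - 5 = -5/2 ≈ -2.5000)
Z*C(p(4)) = -(-10)/(4*4**2) = -(-10)/(4*16) = -(-10)/64 = -5/2*(-1/16) = 5/32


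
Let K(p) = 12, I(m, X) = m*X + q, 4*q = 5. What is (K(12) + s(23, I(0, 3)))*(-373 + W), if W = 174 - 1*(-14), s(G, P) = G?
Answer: -6475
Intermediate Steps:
q = 5/4 (q = (1/4)*5 = 5/4 ≈ 1.2500)
I(m, X) = 5/4 + X*m (I(m, X) = m*X + 5/4 = X*m + 5/4 = 5/4 + X*m)
W = 188 (W = 174 + 14 = 188)
(K(12) + s(23, I(0, 3)))*(-373 + W) = (12 + 23)*(-373 + 188) = 35*(-185) = -6475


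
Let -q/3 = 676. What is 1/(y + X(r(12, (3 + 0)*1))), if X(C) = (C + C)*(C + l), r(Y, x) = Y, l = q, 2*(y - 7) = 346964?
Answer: 1/125105 ≈ 7.9933e-6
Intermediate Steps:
y = 173489 (y = 7 + (½)*346964 = 7 + 173482 = 173489)
q = -2028 (q = -3*676 = -2028)
l = -2028
X(C) = 2*C*(-2028 + C) (X(C) = (C + C)*(C - 2028) = (2*C)*(-2028 + C) = 2*C*(-2028 + C))
1/(y + X(r(12, (3 + 0)*1))) = 1/(173489 + 2*12*(-2028 + 12)) = 1/(173489 + 2*12*(-2016)) = 1/(173489 - 48384) = 1/125105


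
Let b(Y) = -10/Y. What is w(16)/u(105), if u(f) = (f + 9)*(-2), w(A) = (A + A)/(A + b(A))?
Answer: -64/7011 ≈ -0.0091285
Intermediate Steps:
w(A) = 2*A/(A - 10/A) (w(A) = (A + A)/(A - 10/A) = (2*A)/(A - 10/A) = 2*A/(A - 10/A))
u(f) = -18 - 2*f (u(f) = (9 + f)*(-2) = -18 - 2*f)
w(16)/u(105) = (2*16²/(-10 + 16²))/(-18 - 2*105) = (2*256/(-10 + 256))/(-18 - 210) = (2*256/246)/(-228) = (2*256*(1/246))*(-1/228) = (256/123)*(-1/228) = -64/7011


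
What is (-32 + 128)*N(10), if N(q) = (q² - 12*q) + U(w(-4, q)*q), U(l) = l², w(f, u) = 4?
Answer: 151680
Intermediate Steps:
N(q) = -12*q + 17*q² (N(q) = (q² - 12*q) + (4*q)² = (q² - 12*q) + 16*q² = -12*q + 17*q²)
(-32 + 128)*N(10) = (-32 + 128)*(10*(-12 + 17*10)) = 96*(10*(-12 + 170)) = 96*(10*158) = 96*1580 = 151680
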